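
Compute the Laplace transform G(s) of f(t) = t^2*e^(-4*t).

G(s) = 2/(s + 4)^3

L{e^(-4t)} = 1/(s + 4).
Then apply L{t^2·g(t)} = (-1)^2 d^2/ds^2[H(s)] with H(s) = 1/(s + 4):
differentiating 2 times and applying the sign gives 2/(s + 4)^3.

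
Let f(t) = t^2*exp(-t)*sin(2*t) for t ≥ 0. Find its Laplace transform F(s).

F(s) = 4*(3*s^2 + 6*s - 1)/(s^2 + 2*s + 5)^3

L{sin(2t)} = 2/(s^2 + 4).
Multiplying by e^(-t) shifts s → s + 1, so L{exp(-t)*sin(2*t)} = 2/((s + 1)^2 + 4).
Then apply L{t^2·g(t)} = (-1)^2 d^2/ds^2[G(s)] with G(s) = 2/((s + 1)^2 + 4):
differentiating 2 times and applying the sign gives 4*(3*s^2 + 6*s - 1)/(s^2 + 2*s + 5)^3.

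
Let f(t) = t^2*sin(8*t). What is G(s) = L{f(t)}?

G(s) = 16*(3*s^2 - 64)/(s^2 + 64)^3

L{sin(8t)} = 8/(s^2 + 64).
Then apply L{t^2·g(t)} = (-1)^2 d^2/ds^2[H(s)] with H(s) = 8/(s^2 + 64):
differentiating 2 times and applying the sign gives 16*(3*s^2 - 64)/(s^2 + 64)^3.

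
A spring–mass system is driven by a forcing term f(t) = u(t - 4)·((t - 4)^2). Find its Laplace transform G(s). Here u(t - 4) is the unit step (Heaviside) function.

By the second shifting theorem, L{u(t - c)·g(t - c)} = e^(-cs)·H(s) with c = 4 and H(s) = L{g(t)}.
L{t^2} = 2!/s^3 = 2/s^3.

G(s) = 2*exp(-4*s)/s^3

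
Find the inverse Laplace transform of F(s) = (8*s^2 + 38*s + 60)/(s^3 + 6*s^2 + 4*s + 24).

4*sin(2*t) + 5*cos(2*t) + 3*exp(-6*t)

Factor the denominator: s^3 + 6*s^2 + 4*s + 24 = (s + 6)*(s^2 + 4).
Partial fraction decomposition gives [3/(s + 6)] + [5*s/(s^2 + 4)] + [8/(s^2 + 4)].
Invert each term: 3/(s + 6) ↔ 3e^(-6t); 5·s/(s^2 + 4) ↔ 5cos(2t); 4·2/(s^2 + 4) ↔ 4sin(2t).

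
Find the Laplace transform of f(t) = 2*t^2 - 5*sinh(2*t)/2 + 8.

-5/(s^2 - 4) + 8/s + 4/s^3

By linearity of the Laplace transform, transform each term separately.
L{8} = 8/s; (2)·[L{t^2} = 2!/s^3 = 2/s^3]; (-5/2)·[L{sinh(2t)} = 2/(s^2 - 4)].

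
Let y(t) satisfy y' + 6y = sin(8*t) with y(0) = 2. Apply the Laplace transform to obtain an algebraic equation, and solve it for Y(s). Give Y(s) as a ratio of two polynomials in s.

Y(s) = (2*s^2 + 136)/(s^3 + 6*s^2 + 64*s + 384)

Laplace-transform each side.
With L{y'} = sY - y(0) = sY - 2: the LHS transforms to (s + 6)Y - (2).
The right side is L{sin(8*t)} = 8/(s^2 + 64).
So (s + 6)Y = 8/(s^2 + 64) + (2).
Isolate Y and clear denominators.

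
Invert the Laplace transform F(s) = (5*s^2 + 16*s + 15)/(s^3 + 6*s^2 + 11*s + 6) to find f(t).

Factor the denominator: s^3 + 6*s^2 + 11*s + 6 = (s + 1)*(s + 2)*(s + 3).
Partial fraction decomposition gives [6/(s + 3)] + [-3/(s + 2)] + [2/(s + 1)].
Invert each term: 6/(s + 3) ↔ 6e^(-3t); -3/(s + 2) ↔ -3e^(-2t); 2/(s + 1) ↔ 2e^(-t).

f(t) = 2*exp(-t) - 3*exp(-2*t) + 6*exp(-3*t)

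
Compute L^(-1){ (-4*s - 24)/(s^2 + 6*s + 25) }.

Complete the square in the denominator: s^2 + 6*s + 25 = (s + 3)^2 + 4^2.
Split the numerator to match: -4*s - 24 = -4·(s + 3) - 3·4.
Invert each term: -4·(s + 3)/((s + 3)^2 + 16) ↔ -4e^(-3t)cos(4t); -3·4/((s + 3)^2 + 16) ↔ -3e^(-3t)sin(4t).

-3*exp(-3*t)*sin(4*t) - 4*exp(-3*t)*cos(4*t)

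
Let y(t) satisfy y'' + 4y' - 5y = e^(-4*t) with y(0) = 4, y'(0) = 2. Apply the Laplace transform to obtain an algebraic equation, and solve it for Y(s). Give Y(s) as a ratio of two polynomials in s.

Y(s) = (4*s^2 + 34*s + 73)/(s^3 + 8*s^2 + 11*s - 20)

Apply the Laplace transform to the equation.
Using L{y''} = s^2 Y - s·y(0) - y'(0) and L{y'} = sY - y(0), with y(0) = 4, y'(0) = 2, the left side becomes (s^2 + 4*s - 5)Y - (4*s + 18).
The right side is L{e^(-4*t)} = 1/(s + 4).
So (s^2 + 4*s - 5)Y = 1/(s + 4) + (4*s + 18).
Divide through and combine into a single rational function.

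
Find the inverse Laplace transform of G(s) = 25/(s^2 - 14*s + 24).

Rewrite the denominator: s^2 - 14*s + 24 = (s - 7)^2 - 25.
The form in (s - 7) signals a first-shifting-theorem factor e^(7t).
Since L{sinh(5t)} = 5/(s^2 - 25), the inverse is e^(7*t)*sinh(5*t), scaled by 5.

5*exp(7*t)*sinh(5*t)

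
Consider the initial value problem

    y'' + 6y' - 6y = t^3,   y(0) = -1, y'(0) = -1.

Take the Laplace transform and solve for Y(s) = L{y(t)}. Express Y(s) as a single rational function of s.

Y(s) = (-s^5 - 7*s^4 + 6)/(s^6 + 6*s^5 - 6*s^4)

Take the Laplace transform of both sides.
The derivative rules (L{y''} = s^2 Y - s·y(0) - y'(0) and L{y'} = sY - y(0), with y(0) = -1, y'(0) = -1) turn the left side into (s^2 + 6*s - 6)Y - (-s - 7).
The right side is L{t^3} = 6/s^4.
So (s^2 + 6*s - 6)Y = 6/s^4 + (-s - 7).
Divide through and combine into a single rational function.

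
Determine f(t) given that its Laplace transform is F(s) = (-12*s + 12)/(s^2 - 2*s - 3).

f(t) = -6*exp(3*t) - 6*exp(-t)

Factor the denominator: s^2 - 2*s - 3 = (s - 3)*(s + 1).
Partial fraction decomposition gives [-6/(s - 3)] + [-6/(s + 1)].
Invert each term: -6/(s - 3) ↔ -6e^(3t); -6/(s + 1) ↔ -6e^(-t).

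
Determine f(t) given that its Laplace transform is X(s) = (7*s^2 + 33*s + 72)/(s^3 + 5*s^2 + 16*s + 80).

f(t) = 2*sin(4*t) + 5*cos(4*t) + 2*exp(-5*t)

Factor the denominator: s^3 + 5*s^2 + 16*s + 80 = (s + 5)*(s^2 + 16).
Partial fraction decomposition gives [2/(s + 5)] + [5*s/(s^2 + 16)] + [8/(s^2 + 16)].
Invert each term: 2/(s + 5) ↔ 2e^(-5t); 5·s/(s^2 + 16) ↔ 5cos(4t); 2·4/(s^2 + 16) ↔ 2sin(4t).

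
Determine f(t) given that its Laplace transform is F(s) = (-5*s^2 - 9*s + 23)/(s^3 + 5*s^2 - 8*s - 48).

Factor the denominator: s^3 + 5*s^2 - 8*s - 48 = (s - 3)*(s + 4)^2.
Partial fraction decomposition gives [-4/(s + 4)] + [3/(s + 4)^2] + [-1/(s - 3)].
Invert each term: -4/(s + 4) ↔ -4e^(-4t); 3/(s + 4)^2 ↔ 3t·e^(-4t); -1/(s - 3) ↔ -e^(3t).

f(t) = 3*t*exp(-4*t) - exp(3*t) - 4*exp(-4*t)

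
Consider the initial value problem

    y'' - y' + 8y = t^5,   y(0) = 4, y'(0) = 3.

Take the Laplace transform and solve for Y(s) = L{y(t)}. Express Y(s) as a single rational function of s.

Y(s) = (4*s^7 - s^6 + 120)/(s^8 - s^7 + 8*s^6)

Take the Laplace transform of both sides.
The derivative rules (L{y''} = s^2 Y - s·y(0) - y'(0) and L{y'} = sY - y(0), with y(0) = 4, y'(0) = 3) turn the left side into (s^2 - s + 8)Y - (4*s - 1).
The right side is L{t^5} = 120/s^6.
So (s^2 - s + 8)Y = 120/s^6 + (4*s - 1).
Solve for Y(s) and write it as one ratio of polynomials.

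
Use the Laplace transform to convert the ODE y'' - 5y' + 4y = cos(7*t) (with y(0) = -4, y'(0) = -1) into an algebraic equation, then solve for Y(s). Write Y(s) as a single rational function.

Y(s) = (-4*s^3 + 19*s^2 - 195*s + 931)/(s^4 - 5*s^3 + 53*s^2 - 245*s + 196)

Laplace-transform each side.
The derivative rules (L{y''} = s^2 Y - s·y(0) - y'(0) and L{y'} = sY - y(0), with y(0) = -4, y'(0) = -1) turn the left side into (s^2 - 5*s + 4)Y - (-4*s + 19).
The right side is L{cos(7*t)} = s/(s^2 + 49).
So (s^2 - 5*s + 4)Y = s/(s^2 + 49) + (-4*s + 19).
Solve for Y(s) and write it as one ratio of polynomials.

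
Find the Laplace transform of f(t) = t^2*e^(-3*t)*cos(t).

L{cos(t)} = s/(s^2 + 1).
Multiplying by e^(-3t) shifts s → s + 3, so L{e^(-3*t)*cos(t)} = (s + 3)/((s + 3)^2 + 1).
Then apply L{t^2·g(t)} = (-1)^2 d^2/ds^2[G(s)] with G(s) = (s + 3)/((s + 3)^2 + 1):
differentiating 2 times and applying the sign gives 2*(s + 3)*(s^2 + 6*s + 6)/(s^2 + 6*s + 10)^3.

2*(s + 3)*(s^2 + 6*s + 6)/(s^2 + 6*s + 10)^3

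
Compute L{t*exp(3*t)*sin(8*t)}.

L{sin(8t)} = 8/(s^2 + 64).
Multiplying by e^(3t) shifts s → s - 3, so L{exp(3*t)*sin(8*t)} = 8/((s - 3)^2 + 64).
Then apply L{t·g(t)} = -d/ds[H(s)] with H(s) = 8/((s - 3)^2 + 64):
differentiating 1 time and applying the sign gives 16*(s - 3)/(s^2 - 6*s + 73)^2.

16*(s - 3)/(s^2 - 6*s + 73)^2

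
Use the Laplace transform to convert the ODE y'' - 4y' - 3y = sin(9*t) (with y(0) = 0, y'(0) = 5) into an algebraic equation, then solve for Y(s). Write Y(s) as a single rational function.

Y(s) = (5*s^2 + 414)/(s^4 - 4*s^3 + 78*s^2 - 324*s - 243)

Take the Laplace transform of both sides.
Using L{y''} = s^2 Y - s·y(0) - y'(0) and L{y'} = sY - y(0), with y(0) = 0, y'(0) = 5, the left side becomes (s^2 - 4*s - 3)Y - (5).
The right side is L{sin(9*t)} = 9/(s^2 + 81).
So (s^2 - 4*s - 3)Y = 9/(s^2 + 81) + (5).
Isolate Y and clear denominators.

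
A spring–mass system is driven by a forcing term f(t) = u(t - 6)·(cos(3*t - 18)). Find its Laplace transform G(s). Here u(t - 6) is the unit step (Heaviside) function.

By the second shifting theorem, L{u(t - c)·g(t - c)} = e^(-cs)·H(s) with c = 6 and H(s) = L{g(t)}.
L{cos(3t)} = s/(s^2 + 9).

G(s) = s*exp(-6*s)/(s^2 + 9)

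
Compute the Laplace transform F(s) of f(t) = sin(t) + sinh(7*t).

F(s) = 1/(s^2 + 1) + 7/(s^2 - 49)

Apply the Laplace transform termwise.
L{sin(t)} = 1/(s^2 + 1); L{sinh(7t)} = 7/(s^2 - 49).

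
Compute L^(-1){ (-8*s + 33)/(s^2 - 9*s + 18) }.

Factor the denominator: s^2 - 9*s + 18 = (s - 6)*(s - 3).
Partial fraction decomposition gives [-3/(s - 3)] + [-5/(s - 6)].
Invert each term: -3/(s - 3) ↔ -3e^(3t); -5/(s - 6) ↔ -5e^(6t).

-5*exp(6*t) - 3*exp(3*t)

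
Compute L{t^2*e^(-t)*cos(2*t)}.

L{cos(2t)} = s/(s^2 + 4).
Multiplying by e^(-t) shifts s → s + 1, so L{e^(-t)*cos(2*t)} = (s + 1)/((s + 1)^2 + 4).
Then apply L{t^2·g(t)} = (-1)^2 d^2/ds^2[G(s)] with G(s) = (s + 1)/((s + 1)^2 + 4):
differentiating 2 times and applying the sign gives 2*(s + 1)*(s^2 + 2*s - 11)/(s^2 + 2*s + 5)^3.

2*(s + 1)*(s^2 + 2*s - 11)/(s^2 + 2*s + 5)^3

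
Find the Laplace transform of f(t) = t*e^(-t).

L{e^(-t)} = 1/(s + 1).
Then apply L{t·g(t)} = -d/ds[G(s)] with G(s) = 1/(s + 1):
differentiating 1 time and applying the sign gives (s + 1)^(-2).

(s + 1)^(-2)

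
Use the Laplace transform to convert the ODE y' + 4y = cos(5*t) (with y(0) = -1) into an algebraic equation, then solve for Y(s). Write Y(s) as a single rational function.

Y(s) = (-s^2 + s - 25)/(s^3 + 4*s^2 + 25*s + 100)

Apply the Laplace transform to the equation.
The derivative rules (L{y'} = sY - y(0) = sY - (-1)) turn the left side into (s + 4)Y - (-1).
The right side is L{cos(5*t)} = s/(s^2 + 25).
So (s + 4)Y = s/(s^2 + 25) + (-1).
Divide through and combine into a single rational function.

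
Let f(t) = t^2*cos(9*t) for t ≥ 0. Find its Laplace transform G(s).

L{cos(9t)} = s/(s^2 + 81).
Then apply L{t^2·g(t)} = (-1)^2 d^2/ds^2[H(s)] with H(s) = s/(s^2 + 81):
differentiating 2 times and applying the sign gives 2*s*(s^2 - 243)/(s^2 + 81)^3.

G(s) = 2*s*(s^2 - 243)/(s^2 + 81)^3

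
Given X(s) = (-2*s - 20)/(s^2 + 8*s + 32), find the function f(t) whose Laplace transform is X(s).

f(t) = -3*exp(-4*t)*sin(4*t) - 2*exp(-4*t)*cos(4*t)

Complete the square in the denominator: s^2 + 8*s + 32 = (s + 4)^2 + 4^2.
Split the numerator to match: -2*s - 20 = -2·(s + 4) - 3·4.
Invert each term: -2·(s + 4)/((s + 4)^2 + 16) ↔ -2e^(-4t)cos(4t); -3·4/((s + 4)^2 + 16) ↔ -3e^(-4t)sin(4t).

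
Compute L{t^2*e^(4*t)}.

2/(s - 4)^3

L{e^(4t)} = 1/(s - 4).
Then apply L{t^2·g(t)} = (-1)^2 d^2/ds^2[H(s)] with H(s) = 1/(s - 4):
differentiating 2 times and applying the sign gives 2/(s - 4)^3.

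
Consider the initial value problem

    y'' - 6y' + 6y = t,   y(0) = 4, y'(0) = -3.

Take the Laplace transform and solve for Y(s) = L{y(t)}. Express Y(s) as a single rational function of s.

Take the Laplace transform of both sides.
With L{y''} = s^2 Y - s·y(0) - y'(0) and L{y'} = sY - y(0), with y(0) = 4, y'(0) = -3: the LHS transforms to (s^2 - 6*s + 6)Y - (4*s - 27).
The right side is L{t} = s^(-2).
So (s^2 - 6*s + 6)Y = s^(-2) + (4*s - 27).
Divide through and combine into a single rational function.

Y(s) = (4*s^3 - 27*s^2 + 1)/(s^4 - 6*s^3 + 6*s^2)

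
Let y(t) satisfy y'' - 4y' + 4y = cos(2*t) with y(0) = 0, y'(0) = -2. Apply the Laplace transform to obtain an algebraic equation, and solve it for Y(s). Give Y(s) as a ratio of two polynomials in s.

Y(s) = (-2*s^2 + s - 8)/(s^4 - 4*s^3 + 8*s^2 - 16*s + 16)

Transform both sides with L{·}.
The derivative rules (L{y''} = s^2 Y - s·y(0) - y'(0) and L{y'} = sY - y(0), with y(0) = 0, y'(0) = -2) turn the left side into (s^2 - 4*s + 4)Y - (-2).
The right side is L{cos(2*t)} = s/(s^2 + 4).
So (s^2 - 4*s + 4)Y = s/(s^2 + 4) + (-2).
Divide through and combine into a single rational function.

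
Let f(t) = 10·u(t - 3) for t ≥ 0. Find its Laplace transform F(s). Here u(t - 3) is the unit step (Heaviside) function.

By the second shifting theorem, L{u(t - c)·g(t - c)} = e^(-cs)·G(s) with c = 3 and G(s) = L{g(t)}.
L{10} = 10/s.

F(s) = 10*exp(-3*s)/s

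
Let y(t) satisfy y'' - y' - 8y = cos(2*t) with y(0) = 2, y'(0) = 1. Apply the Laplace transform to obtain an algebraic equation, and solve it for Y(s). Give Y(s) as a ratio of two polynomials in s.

Y(s) = (2*s^3 - s^2 + 9*s - 4)/(s^4 - s^3 - 4*s^2 - 4*s - 32)

Apply the Laplace transform to the equation.
The derivative rules (L{y''} = s^2 Y - s·y(0) - y'(0) and L{y'} = sY - y(0), with y(0) = 2, y'(0) = 1) turn the left side into (s^2 - s - 8)Y - (2*s - 1).
The right side is L{cos(2*t)} = s/(s^2 + 4).
So (s^2 - s - 8)Y = s/(s^2 + 4) + (2*s - 1).
Isolate Y and clear denominators.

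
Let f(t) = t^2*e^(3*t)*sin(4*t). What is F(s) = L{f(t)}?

L{sin(4t)} = 4/(s^2 + 16).
Multiplying by e^(3t) shifts s → s - 3, so L{e^(3*t)*sin(4*t)} = 4/((s - 3)^2 + 16).
Then apply L{t^2·g(t)} = (-1)^2 d^2/ds^2[G(s)] with G(s) = 4/((s - 3)^2 + 16):
differentiating 2 times and applying the sign gives 8*(3*s^2 - 18*s + 11)/(s^2 - 6*s + 25)^3.

F(s) = 8*(3*s^2 - 18*s + 11)/(s^2 - 6*s + 25)^3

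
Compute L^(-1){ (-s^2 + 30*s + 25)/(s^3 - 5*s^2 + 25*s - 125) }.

Factor the denominator: s^3 - 5*s^2 + 25*s - 125 = (s - 5)*(s^2 + 25).
Partial fraction decomposition gives [3/(s - 5)] + [-4*s/(s^2 + 25)] + [10/(s^2 + 25)].
Invert each term: 3/(s - 5) ↔ 3e^(5t); -4·s/(s^2 + 25) ↔ -4cos(5t); 2·5/(s^2 + 25) ↔ 2sin(5t).

3*exp(5*t) + 2*sin(5*t) - 4*cos(5*t)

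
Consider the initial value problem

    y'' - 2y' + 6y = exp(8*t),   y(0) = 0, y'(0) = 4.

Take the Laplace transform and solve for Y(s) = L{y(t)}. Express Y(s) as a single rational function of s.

Y(s) = (4*s - 31)/(s^3 - 10*s^2 + 22*s - 48)

Transform both sides with L{·}.
Using L{y''} = s^2 Y - s·y(0) - y'(0) and L{y'} = sY - y(0), with y(0) = 0, y'(0) = 4, the left side becomes (s^2 - 2*s + 6)Y - (4).
The right side is L{exp(8*t)} = 1/(s - 8).
So (s^2 - 2*s + 6)Y = 1/(s - 8) + (4).
Solve for Y(s) and write it as one ratio of polynomials.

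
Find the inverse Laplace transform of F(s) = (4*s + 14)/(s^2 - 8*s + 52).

5*exp(4*t)*sin(6*t) + 4*exp(4*t)*cos(6*t)

Complete the square in the denominator: s^2 - 8*s + 52 = (s - 4)^2 + 6^2.
Split the numerator to match: 4*s + 14 = 4·(s - 4) + 5·6.
Invert each term: 4·(s - 4)/((s - 4)^2 + 36) ↔ 4e^(4t)cos(6t); 5·6/((s - 4)^2 + 36) ↔ 5e^(4t)sin(6t).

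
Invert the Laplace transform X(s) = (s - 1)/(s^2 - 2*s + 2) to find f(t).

f(t) = exp(t)*cos(t)

Rewrite the denominator: s^2 - 2*s + 2 = (s - 1)^2 + 1.
The form in (s - 1) signals a first-shifting-theorem factor e^(t).
Since L{cos(t)} = s/(s^2 + 1), the inverse is exp(t)*cos(t).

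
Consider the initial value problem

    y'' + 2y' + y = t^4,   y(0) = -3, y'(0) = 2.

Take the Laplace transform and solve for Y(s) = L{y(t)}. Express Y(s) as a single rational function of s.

Y(s) = (-3*s^6 - 4*s^5 + 24)/(s^7 + 2*s^6 + s^5)

Transform both sides with L{·}.
With L{y''} = s^2 Y - s·y(0) - y'(0) and L{y'} = sY - y(0), with y(0) = -3, y'(0) = 2: the LHS transforms to (s^2 + 2*s + 1)Y - (-3*s - 4).
The right side is L{t^4} = 24/s^5.
So (s^2 + 2*s + 1)Y = 24/s^5 + (-3*s - 4).
Isolate Y and clear denominators.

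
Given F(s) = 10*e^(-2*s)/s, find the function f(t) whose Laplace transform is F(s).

f(t) = Heaviside(t - 2)*(10)

The factor e^(-2s) signals a time shift by c = 2 (second shifting theorem).
L{10} = 10/s, so L^-1{10/s} = 10.
Hence the inverse is u(t - 2) times that function evaluated at t - 2.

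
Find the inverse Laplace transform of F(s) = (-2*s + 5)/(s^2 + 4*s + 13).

3*exp(-2*t)*sin(3*t) - 2*exp(-2*t)*cos(3*t)

Complete the square in the denominator: s^2 + 4*s + 13 = (s + 2)^2 + 3^2.
Split the numerator to match: -2*s + 5 = -2·(s + 2) + 3·3.
Invert each term: -2·(s + 2)/((s + 2)^2 + 9) ↔ -2e^(-2t)cos(3t); 3·3/((s + 2)^2 + 9) ↔ 3e^(-2t)sin(3t).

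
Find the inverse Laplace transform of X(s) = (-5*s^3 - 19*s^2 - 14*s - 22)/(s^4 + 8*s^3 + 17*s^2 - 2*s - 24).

Factor the denominator: s^4 + 8*s^3 + 17*s^2 - 2*s - 24 = (s - 1)*(s + 2)*(s + 3)*(s + 4).
Partial fraction decomposition gives [-5/(s + 4)] + [-4/(s + 3)] + [-1/(s - 1)] + [5/(s + 2)].
Invert each term: -5/(s + 4) ↔ -5e^(-4t); -4/(s + 3) ↔ -4e^(-3t); -1/(s - 1) ↔ -e^(t); 5/(s + 2) ↔ 5e^(-2t).

-exp(t) + 5*exp(-2*t) - 4*exp(-3*t) - 5*exp(-4*t)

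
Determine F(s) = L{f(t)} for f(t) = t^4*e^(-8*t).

F(s) = 24/(s + 8)^5

L{t^4} = 4!/s^5 = 24/s^5.
By the first shifting theorem, multiplying by e^(-8t) replaces s with s + 8.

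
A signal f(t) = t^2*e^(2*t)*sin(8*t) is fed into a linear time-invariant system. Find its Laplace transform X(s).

X(s) = 16*(3*s^2 - 12*s - 52)/(s^2 - 4*s + 68)^3

L{sin(8t)} = 8/(s^2 + 64).
Multiplying by e^(2t) shifts s → s - 2, so L{e^(2*t)*sin(8*t)} = 8/((s - 2)^2 + 64).
Then apply L{t^2·g(t)} = (-1)^2 d^2/ds^2[G(s)] with G(s) = 8/((s - 2)^2 + 64):
differentiating 2 times and applying the sign gives 16*(3*s^2 - 12*s - 52)/(s^2 - 4*s + 68)^3.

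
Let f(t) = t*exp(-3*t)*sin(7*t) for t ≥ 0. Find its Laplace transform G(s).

G(s) = 14*(s + 3)/(s^2 + 6*s + 58)^2

L{sin(7t)} = 7/(s^2 + 49).
Multiplying by e^(-3t) shifts s → s + 3, so L{exp(-3*t)*sin(7*t)} = 7/((s + 3)^2 + 49).
Then apply L{t·g(t)} = -d/ds[H(s)] with H(s) = 7/((s + 3)^2 + 49):
differentiating 1 time and applying the sign gives 14*(s + 3)/(s^2 + 6*s + 58)^2.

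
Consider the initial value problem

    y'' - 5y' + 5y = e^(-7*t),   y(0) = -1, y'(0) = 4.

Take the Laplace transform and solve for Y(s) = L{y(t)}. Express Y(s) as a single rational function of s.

Apply the Laplace transform to the equation.
With L{y''} = s^2 Y - s·y(0) - y'(0) and L{y'} = sY - y(0), with y(0) = -1, y'(0) = 4: the LHS transforms to (s^2 - 5*s + 5)Y - (-s + 9).
The right side is L{e^(-7*t)} = 1/(s + 7).
So (s^2 - 5*s + 5)Y = 1/(s + 7) + (-s + 9).
Isolate Y and clear denominators.

Y(s) = (-s^2 + 2*s + 64)/(s^3 + 2*s^2 - 30*s + 35)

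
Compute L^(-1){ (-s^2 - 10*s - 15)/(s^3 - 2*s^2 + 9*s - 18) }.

Factor the denominator: s^3 - 2*s^2 + 9*s - 18 = (s - 2)*(s^2 + 9).
Partial fraction decomposition gives [-3/(s - 2)] + [2*s/(s^2 + 9)] + [-6/(s^2 + 9)].
Invert each term: -3/(s - 2) ↔ -3e^(2t); 2·s/(s^2 + 9) ↔ 2cos(3t); -2·3/(s^2 + 9) ↔ -2sin(3t).

-3*exp(2*t) - 2*sin(3*t) + 2*cos(3*t)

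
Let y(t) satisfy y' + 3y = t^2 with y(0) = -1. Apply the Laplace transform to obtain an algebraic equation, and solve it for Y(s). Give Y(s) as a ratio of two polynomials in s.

Y(s) = (-s^3 + 2)/(s^4 + 3*s^3)

Apply the Laplace transform to the equation.
Using L{y'} = sY - y(0) = sY - (-1), the left side becomes (s + 3)Y - (-1).
The right side is L{t^2} = 2/s^3.
So (s + 3)Y = 2/s^3 + (-1).
Solve for Y(s) and write it as one ratio of polynomials.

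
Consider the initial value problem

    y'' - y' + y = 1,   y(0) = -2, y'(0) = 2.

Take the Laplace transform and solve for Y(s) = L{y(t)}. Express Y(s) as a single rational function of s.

Y(s) = (-2*s^2 + 4*s + 1)/(s^3 - s^2 + s)

Laplace-transform each side.
Using L{y''} = s^2 Y - s·y(0) - y'(0) and L{y'} = sY - y(0), with y(0) = -2, y'(0) = 2, the left side becomes (s^2 - s + 1)Y - (-2*s + 4).
The right side is L{1} = 1/s.
So (s^2 - s + 1)Y = 1/s + (-2*s + 4).
Isolate Y and clear denominators.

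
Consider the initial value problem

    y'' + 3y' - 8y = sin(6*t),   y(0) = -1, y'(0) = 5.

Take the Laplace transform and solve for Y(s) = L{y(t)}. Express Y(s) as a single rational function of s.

Apply the Laplace transform to the equation.
The derivative rules (L{y''} = s^2 Y - s·y(0) - y'(0) and L{y'} = sY - y(0), with y(0) = -1, y'(0) = 5) turn the left side into (s^2 + 3*s - 8)Y - (-s + 2).
The right side is L{sin(6*t)} = 6/(s^2 + 36).
So (s^2 + 3*s - 8)Y = 6/(s^2 + 36) + (-s + 2).
Solve for Y(s) and write it as one ratio of polynomials.

Y(s) = (-s^3 + 2*s^2 - 36*s + 78)/(s^4 + 3*s^3 + 28*s^2 + 108*s - 288)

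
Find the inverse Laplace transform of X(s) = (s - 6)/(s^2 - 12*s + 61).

exp(6*t)*cos(5*t)

Rewrite the denominator: s^2 - 12*s + 61 = (s - 6)^2 + 25.
The form in (s - 6) signals a first-shifting-theorem factor e^(6t).
Since L{cos(5t)} = s/(s^2 + 25), the inverse is e^(6*t)*cos(5*t).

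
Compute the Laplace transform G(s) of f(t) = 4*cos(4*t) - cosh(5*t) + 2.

Apply the Laplace transform termwise.
L{2} = 2/s; (-1)·[L{cosh(5t)} = s/(s^2 - 25)]; (4)·[L{cos(4t)} = s/(s^2 + 16)].

G(s) = 4*s/(s^2 + 16) - s/(s^2 - 25) + 2/s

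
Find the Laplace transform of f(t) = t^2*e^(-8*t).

L{e^(-8t)} = 1/(s + 8).
Then apply L{t^2·g(t)} = (-1)^2 d^2/ds^2[H(s)] with H(s) = 1/(s + 8):
differentiating 2 times and applying the sign gives 2/(s + 8)^3.

2/(s + 8)^3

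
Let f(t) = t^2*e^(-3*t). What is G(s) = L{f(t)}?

G(s) = 2/(s + 3)^3

L{e^(-3t)} = 1/(s + 3).
Then apply L{t^2·g(t)} = (-1)^2 d^2/ds^2[H(s)] with H(s) = 1/(s + 3):
differentiating 2 times and applying the sign gives 2/(s + 3)^3.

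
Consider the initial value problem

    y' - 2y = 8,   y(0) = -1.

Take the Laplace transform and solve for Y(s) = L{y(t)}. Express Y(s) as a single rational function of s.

Transform both sides with L{·}.
The derivative rules (L{y'} = sY - y(0) = sY - (-1)) turn the left side into (s - 2)Y - (-1).
The right side is L{8} = 8/s.
So (s - 2)Y = 8/s + (-1).
Divide through and combine into a single rational function.

Y(s) = (-s + 8)/(s^2 - 2*s)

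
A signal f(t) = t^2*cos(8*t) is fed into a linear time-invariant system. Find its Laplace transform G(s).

L{cos(8t)} = s/(s^2 + 64).
Then apply L{t^2·g(t)} = (-1)^2 d^2/ds^2[H(s)] with H(s) = s/(s^2 + 64):
differentiating 2 times and applying the sign gives 2*s*(s^2 - 192)/(s^2 + 64)^3.

G(s) = 2*s*(s^2 - 192)/(s^2 + 64)^3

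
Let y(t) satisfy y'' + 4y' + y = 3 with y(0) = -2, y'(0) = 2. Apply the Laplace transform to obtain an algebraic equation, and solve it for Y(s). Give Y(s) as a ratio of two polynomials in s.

Laplace-transform each side.
Using L{y''} = s^2 Y - s·y(0) - y'(0) and L{y'} = sY - y(0), with y(0) = -2, y'(0) = 2, the left side becomes (s^2 + 4*s + 1)Y - (-2*s - 6).
The right side is L{3} = 3/s.
So (s^2 + 4*s + 1)Y = 3/s + (-2*s - 6).
Solve for Y(s) and write it as one ratio of polynomials.

Y(s) = (-2*s^2 - 6*s + 3)/(s^3 + 4*s^2 + s)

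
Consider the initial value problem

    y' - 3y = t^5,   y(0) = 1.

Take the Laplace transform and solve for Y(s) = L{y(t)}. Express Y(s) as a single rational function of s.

Y(s) = (s^6 + 120)/(s^7 - 3*s^6)

Take the Laplace transform of both sides.
Using L{y'} = sY - y(0) = sY - 1, the left side becomes (s - 3)Y - (1).
The right side is L{t^5} = 120/s^6.
So (s - 3)Y = 120/s^6 + (1).
Divide through and combine into a single rational function.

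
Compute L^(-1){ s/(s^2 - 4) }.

Since L{cosh(2t)} = s/(s^2 - 4), the inverse is cosh(2*t).

cosh(2*t)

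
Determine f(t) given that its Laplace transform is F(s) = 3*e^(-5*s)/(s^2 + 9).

f(t) = Heaviside(t - 5)*(sin(3*t - 15))

The factor e^(-5s) signals a time shift by c = 5 (second shifting theorem).
L{sin(3t)} = 3/(s^2 + 9), so L^-1{3/(s^2 + 9)} = sin(3*t).
Hence the inverse is u(t - 5) times that function evaluated at t - 5.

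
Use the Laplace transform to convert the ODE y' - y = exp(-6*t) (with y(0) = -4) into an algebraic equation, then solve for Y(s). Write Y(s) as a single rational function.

Y(s) = (-4*s - 23)/(s^2 + 5*s - 6)

Apply the Laplace transform to the equation.
Using L{y'} = sY - y(0) = sY - (-4), the left side becomes (s - 1)Y - (-4).
The right side is L{exp(-6*t)} = 1/(s + 6).
So (s - 1)Y = 1/(s + 6) + (-4).
Divide through and combine into a single rational function.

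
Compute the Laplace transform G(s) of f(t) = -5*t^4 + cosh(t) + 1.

The transform is linear, so treat each term independently.
(-5)·[L{t^4} = 4!/s^5 = 24/s^5]; L{cosh(t)} = s/(s^2 - 1); L{1} = 1/s.

G(s) = s/(s^2 - 1) + 1/s - 120/s^5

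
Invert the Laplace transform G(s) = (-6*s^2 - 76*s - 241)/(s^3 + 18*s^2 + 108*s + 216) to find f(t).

f(t) = -t^2*exp(-6*t)/2 - 4*t*exp(-6*t) - 6*exp(-6*t)

Factor the denominator: s^3 + 18*s^2 + 108*s + 216 = (s + 6)^3.
Partial fraction decomposition gives [-6/(s + 6)] + [-4/(s + 6)^2] + [-1/(s + 6)^3].
Invert each term: -6/(s + 6) ↔ -6e^(-6t); -4/(s + 6)^2 ↔ -4t·e^(-6t); -1/(s + 6)^3 ↔ (-1/2)t^2·e^(-6t).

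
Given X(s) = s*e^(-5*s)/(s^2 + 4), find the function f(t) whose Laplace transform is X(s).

The factor e^(-5s) signals a time shift by c = 5 (second shifting theorem).
L{cos(2t)} = s/(s^2 + 4), so L^-1{s/(s^2 + 4)} = cos(2*t).
Hence the inverse is u(t - 5) times that function evaluated at t - 5.

f(t) = Heaviside(t - 5)*(cos(2*t - 10))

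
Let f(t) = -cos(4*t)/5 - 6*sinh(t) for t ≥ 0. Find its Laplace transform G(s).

By linearity of the Laplace transform, transform each term separately.
(-1/5)·[L{cos(4t)} = s/(s^2 + 16)]; (-6)·[L{sinh(t)} = 1/(s^2 - 1)].

G(s) = -s/(5*(s^2 + 16)) - 6/(s^2 - 1)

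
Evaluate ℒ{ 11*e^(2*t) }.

11/(s - 2)

L{11} = 11/s.
By the first shifting theorem, multiplying by e^(2t) replaces s with s - 2.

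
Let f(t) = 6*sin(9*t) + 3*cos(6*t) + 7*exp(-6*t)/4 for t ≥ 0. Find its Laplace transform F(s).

F(s) = 3*s/(s^2 + 36) + 54/(s^2 + 81) + 7/(4*(s + 6))

Apply the Laplace transform termwise.
(6)·[L{sin(9t)} = 9/(s^2 + 81)]; (7/4)·[L{e^(-6t)} = 1/(s + 6)]; (3)·[L{cos(6t)} = s/(s^2 + 36)].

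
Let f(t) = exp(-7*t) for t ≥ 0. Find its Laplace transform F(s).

L{e^(-7t)} = 1/(s + 7).

F(s) = 1/(s + 7)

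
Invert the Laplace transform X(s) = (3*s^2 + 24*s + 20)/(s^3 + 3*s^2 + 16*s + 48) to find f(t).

f(t) = 3*sin(4*t) + 4*cos(4*t) - exp(-3*t)

Factor the denominator: s^3 + 3*s^2 + 16*s + 48 = (s + 3)*(s^2 + 16).
Partial fraction decomposition gives [-1/(s + 3)] + [4*s/(s^2 + 16)] + [12/(s^2 + 16)].
Invert each term: -1/(s + 3) ↔ -e^(-3t); 4·s/(s^2 + 16) ↔ 4cos(4t); 3·4/(s^2 + 16) ↔ 3sin(4t).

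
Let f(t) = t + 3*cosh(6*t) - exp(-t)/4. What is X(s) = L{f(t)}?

X(s) = 3*s/(s^2 - 36) - 1/(4*(s + 1)) + s^(-2)

Apply the Laplace transform termwise.
(3)·[L{cosh(6t)} = s/(s^2 - 36)]; (-1/4)·[L{e^(-t)} = 1/(s + 1)]; L{t} = 1!/s^2 = 1/s^2.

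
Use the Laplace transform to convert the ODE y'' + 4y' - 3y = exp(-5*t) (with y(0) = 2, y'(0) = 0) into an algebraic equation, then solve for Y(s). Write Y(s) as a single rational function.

Apply the Laplace transform to the equation.
The derivative rules (L{y''} = s^2 Y - s·y(0) - y'(0) and L{y'} = sY - y(0), with y(0) = 2, y'(0) = 0) turn the left side into (s^2 + 4*s - 3)Y - (2*s + 8).
The right side is L{exp(-5*t)} = 1/(s + 5).
So (s^2 + 4*s - 3)Y = 1/(s + 5) + (2*s + 8).
Isolate Y and clear denominators.

Y(s) = (2*s^2 + 18*s + 41)/(s^3 + 9*s^2 + 17*s - 15)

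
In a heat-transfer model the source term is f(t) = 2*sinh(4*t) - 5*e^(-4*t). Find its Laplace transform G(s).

The transform is linear, so treat each term independently.
(2)·[L{sinh(4t)} = 4/(s^2 - 16)]; (-5)·[L{e^(-4t)} = 1/(s + 4)].

G(s) = 8/(s^2 - 16) - 5/(s + 4)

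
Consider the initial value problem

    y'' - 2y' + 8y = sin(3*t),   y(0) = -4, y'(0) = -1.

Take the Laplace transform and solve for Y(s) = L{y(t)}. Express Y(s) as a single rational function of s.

Apply the Laplace transform to the equation.
Using L{y''} = s^2 Y - s·y(0) - y'(0) and L{y'} = sY - y(0), with y(0) = -4, y'(0) = -1, the left side becomes (s^2 - 2*s + 8)Y - (-4*s + 7).
The right side is L{sin(3*t)} = 3/(s^2 + 9).
So (s^2 - 2*s + 8)Y = 3/(s^2 + 9) + (-4*s + 7).
Divide through and combine into a single rational function.

Y(s) = (-4*s^3 + 7*s^2 - 36*s + 66)/(s^4 - 2*s^3 + 17*s^2 - 18*s + 72)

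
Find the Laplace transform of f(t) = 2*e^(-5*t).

2/(s + 5)

L{2} = 2/s.
By the first shifting theorem, multiplying by e^(-5t) replaces s with s + 5.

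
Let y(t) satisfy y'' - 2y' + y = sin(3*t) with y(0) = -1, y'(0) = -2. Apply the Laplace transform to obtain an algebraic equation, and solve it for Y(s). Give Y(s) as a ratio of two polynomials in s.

Y(s) = (-s^3 - 9*s + 3)/(s^4 - 2*s^3 + 10*s^2 - 18*s + 9)

Take the Laplace transform of both sides.
Using L{y''} = s^2 Y - s·y(0) - y'(0) and L{y'} = sY - y(0), with y(0) = -1, y'(0) = -2, the left side becomes (s^2 - 2*s + 1)Y - (-s).
The right side is L{sin(3*t)} = 3/(s^2 + 9).
So (s^2 - 2*s + 1)Y = 3/(s^2 + 9) + (-s).
Isolate Y and clear denominators.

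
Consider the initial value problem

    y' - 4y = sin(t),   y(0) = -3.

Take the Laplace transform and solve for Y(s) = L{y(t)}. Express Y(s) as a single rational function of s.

Y(s) = (-3*s^2 - 2)/(s^3 - 4*s^2 + s - 4)

Transform both sides with L{·}.
With L{y'} = sY - y(0) = sY - (-3): the LHS transforms to (s - 4)Y - (-3).
The right side is L{sin(t)} = 1/(s^2 + 1).
So (s - 4)Y = 1/(s^2 + 1) + (-3).
Isolate Y and clear denominators.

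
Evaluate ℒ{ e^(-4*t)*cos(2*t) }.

L{cos(2t)} = s/(s^2 + 4).
By the first shifting theorem, multiplying by e^(-4t) replaces s with s + 4.

(s + 4)/((s + 4)^2 + 4)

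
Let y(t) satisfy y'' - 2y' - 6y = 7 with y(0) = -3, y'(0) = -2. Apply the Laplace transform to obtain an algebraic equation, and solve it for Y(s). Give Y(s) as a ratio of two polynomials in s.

Laplace-transform each side.
Using L{y''} = s^2 Y - s·y(0) - y'(0) and L{y'} = sY - y(0), with y(0) = -3, y'(0) = -2, the left side becomes (s^2 - 2*s - 6)Y - (-3*s + 4).
The right side is L{7} = 7/s.
So (s^2 - 2*s - 6)Y = 7/s + (-3*s + 4).
Solve for Y(s) and write it as one ratio of polynomials.

Y(s) = (-3*s^2 + 4*s + 7)/(s^3 - 2*s^2 - 6*s)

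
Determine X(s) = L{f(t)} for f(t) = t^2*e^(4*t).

L{e^(4t)} = 1/(s - 4).
Then apply L{t^2·g(t)} = (-1)^2 d^2/ds^2[G(s)] with G(s) = 1/(s - 4):
differentiating 2 times and applying the sign gives 2/(s - 4)^3.

X(s) = 2/(s - 4)^3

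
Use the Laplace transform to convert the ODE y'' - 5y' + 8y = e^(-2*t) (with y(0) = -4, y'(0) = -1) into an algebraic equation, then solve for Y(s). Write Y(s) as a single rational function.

Transform both sides with L{·}.
Using L{y''} = s^2 Y - s·y(0) - y'(0) and L{y'} = sY - y(0), with y(0) = -4, y'(0) = -1, the left side becomes (s^2 - 5*s + 8)Y - (-4*s + 19).
The right side is L{e^(-2*t)} = 1/(s + 2).
So (s^2 - 5*s + 8)Y = 1/(s + 2) + (-4*s + 19).
Solve for Y(s) and write it as one ratio of polynomials.

Y(s) = (-4*s^2 + 11*s + 39)/(s^3 - 3*s^2 - 2*s + 16)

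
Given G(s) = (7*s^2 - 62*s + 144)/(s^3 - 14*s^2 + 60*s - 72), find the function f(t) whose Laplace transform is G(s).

f(t) = 6*t*exp(6*t) + 4*exp(6*t) + 3*exp(2*t)

Factor the denominator: s^3 - 14*s^2 + 60*s - 72 = (s - 6)^2*(s - 2).
Partial fraction decomposition gives [4/(s - 6)] + [6/(s - 6)^2] + [3/(s - 2)].
Invert each term: 4/(s - 6) ↔ 4e^(6t); 6/(s - 6)^2 ↔ 6t·e^(6t); 3/(s - 2) ↔ 3e^(2t).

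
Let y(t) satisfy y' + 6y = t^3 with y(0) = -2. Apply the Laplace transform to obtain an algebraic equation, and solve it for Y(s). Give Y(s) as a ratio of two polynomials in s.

Apply the Laplace transform to the equation.
With L{y'} = sY - y(0) = sY - (-2): the LHS transforms to (s + 6)Y - (-2).
The right side is L{t^3} = 6/s^4.
So (s + 6)Y = 6/s^4 + (-2).
Isolate Y and clear denominators.

Y(s) = (-2*s^4 + 6)/(s^5 + 6*s^4)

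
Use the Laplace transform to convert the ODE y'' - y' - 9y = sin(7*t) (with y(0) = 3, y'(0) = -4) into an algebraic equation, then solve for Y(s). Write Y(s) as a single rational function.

Y(s) = (3*s^3 - 7*s^2 + 147*s - 336)/(s^4 - s^3 + 40*s^2 - 49*s - 441)

Transform both sides with L{·}.
The derivative rules (L{y''} = s^2 Y - s·y(0) - y'(0) and L{y'} = sY - y(0), with y(0) = 3, y'(0) = -4) turn the left side into (s^2 - s - 9)Y - (3*s - 7).
The right side is L{sin(7*t)} = 7/(s^2 + 49).
So (s^2 - s - 9)Y = 7/(s^2 + 49) + (3*s - 7).
Isolate Y and clear denominators.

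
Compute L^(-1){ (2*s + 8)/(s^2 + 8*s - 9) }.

Rewrite the denominator: s^2 + 8*s - 9 = (s + 4)^2 - 25.
The form in (s + 4) signals a first-shifting-theorem factor e^(-4t).
Since L{cosh(5t)} = s/(s^2 - 25), the inverse is e^(-4*t)*cosh(5*t), scaled by 2.

2*exp(-4*t)*cosh(5*t)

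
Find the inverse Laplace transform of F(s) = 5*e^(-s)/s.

The factor e^(-s) signals a time shift by c = 1 (second shifting theorem).
L{5} = 5/s, so L^-1{5/s} = 5.
Hence the inverse is u(t - 1) times that function evaluated at t - 1.

Heaviside(t - 1)*(5)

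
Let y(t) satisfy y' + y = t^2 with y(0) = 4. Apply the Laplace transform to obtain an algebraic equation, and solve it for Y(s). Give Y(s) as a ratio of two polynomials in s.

Take the Laplace transform of both sides.
The derivative rules (L{y'} = sY - y(0) = sY - 4) turn the left side into (s + 1)Y - (4).
The right side is L{t^2} = 2/s^3.
So (s + 1)Y = 2/s^3 + (4).
Divide through and combine into a single rational function.

Y(s) = (4*s^3 + 2)/(s^4 + s^3)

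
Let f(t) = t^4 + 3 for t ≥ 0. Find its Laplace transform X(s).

X(s) = 3/s + 24/s^5

The transform is linear, so treat each term independently.
L{3} = 3/s; L{t^4} = 4!/s^5 = 24/s^5.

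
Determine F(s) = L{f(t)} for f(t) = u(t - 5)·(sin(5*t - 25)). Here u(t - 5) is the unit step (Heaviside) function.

By the second shifting theorem, L{u(t - c)·g(t - c)} = e^(-cs)·G(s) with c = 5 and G(s) = L{g(t)}.
L{sin(5t)} = 5/(s^2 + 25).

F(s) = 5*exp(-5*s)/(s^2 + 25)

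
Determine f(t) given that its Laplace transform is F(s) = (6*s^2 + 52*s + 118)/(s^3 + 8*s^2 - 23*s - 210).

f(t) = 4*exp(5*t) - 2*exp(-6*t) + 4*exp(-7*t)

Factor the denominator: s^3 + 8*s^2 - 23*s - 210 = (s - 5)*(s + 6)*(s + 7).
Partial fraction decomposition gives [4/(s - 5)] + [4/(s + 7)] + [-2/(s + 6)].
Invert each term: 4/(s - 5) ↔ 4e^(5t); 4/(s + 7) ↔ 4e^(-7t); -2/(s + 6) ↔ -2e^(-6t).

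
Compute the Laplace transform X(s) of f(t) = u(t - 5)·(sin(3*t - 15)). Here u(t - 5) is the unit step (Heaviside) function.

By the second shifting theorem, L{u(t - c)·g(t - c)} = e^(-cs)·G(s) with c = 5 and G(s) = L{g(t)}.
L{sin(3t)} = 3/(s^2 + 9).

X(s) = 3*exp(-5*s)/(s^2 + 9)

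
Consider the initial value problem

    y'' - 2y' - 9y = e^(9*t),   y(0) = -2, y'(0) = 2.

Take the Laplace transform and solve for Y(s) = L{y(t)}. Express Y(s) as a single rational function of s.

Y(s) = (-2*s^2 + 24*s - 53)/(s^3 - 11*s^2 + 9*s + 81)

Take the Laplace transform of both sides.
Using L{y''} = s^2 Y - s·y(0) - y'(0) and L{y'} = sY - y(0), with y(0) = -2, y'(0) = 2, the left side becomes (s^2 - 2*s - 9)Y - (-2*s + 6).
The right side is L{e^(9*t)} = 1/(s - 9).
So (s^2 - 2*s - 9)Y = 1/(s - 9) + (-2*s + 6).
Isolate Y and clear denominators.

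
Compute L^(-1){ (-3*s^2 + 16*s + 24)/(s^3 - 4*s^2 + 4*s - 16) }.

Factor the denominator: s^3 - 4*s^2 + 4*s - 16 = (s - 4)*(s^2 + 4).
Partial fraction decomposition gives [2/(s - 4)] + [-5*s/(s^2 + 4)] + [-4/(s^2 + 4)].
Invert each term: 2/(s - 4) ↔ 2e^(4t); -5·s/(s^2 + 4) ↔ -5cos(2t); -2·2/(s^2 + 4) ↔ -2sin(2t).

2*exp(4*t) - 2*sin(2*t) - 5*cos(2*t)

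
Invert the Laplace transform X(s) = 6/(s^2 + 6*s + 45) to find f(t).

f(t) = exp(-3*t)*sin(6*t)

Rewrite the denominator: s^2 + 6*s + 45 = (s + 3)^2 + 36.
The form in (s + 3) signals a first-shifting-theorem factor e^(-3t).
Since L{sin(6t)} = 6/(s^2 + 36), the inverse is exp(-3*t)*sin(6*t).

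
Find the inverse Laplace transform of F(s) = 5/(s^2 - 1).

Since L{sinh(t)} = 1/(s^2 - 1), the inverse is sinh(t), scaled by 5.

5*sinh(t)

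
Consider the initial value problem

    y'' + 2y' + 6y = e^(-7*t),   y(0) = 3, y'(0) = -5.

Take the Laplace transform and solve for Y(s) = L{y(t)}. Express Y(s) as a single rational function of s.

Apply the Laplace transform to the equation.
With L{y''} = s^2 Y - s·y(0) - y'(0) and L{y'} = sY - y(0), with y(0) = 3, y'(0) = -5: the LHS transforms to (s^2 + 2*s + 6)Y - (3*s + 1).
The right side is L{e^(-7*t)} = 1/(s + 7).
So (s^2 + 2*s + 6)Y = 1/(s + 7) + (3*s + 1).
Divide through and combine into a single rational function.

Y(s) = (3*s^2 + 22*s + 8)/(s^3 + 9*s^2 + 20*s + 42)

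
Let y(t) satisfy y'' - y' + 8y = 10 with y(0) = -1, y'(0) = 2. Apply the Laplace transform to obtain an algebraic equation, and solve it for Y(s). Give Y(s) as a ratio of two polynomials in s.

Y(s) = (-s^2 + 3*s + 10)/(s^3 - s^2 + 8*s)

Take the Laplace transform of both sides.
Using L{y''} = s^2 Y - s·y(0) - y'(0) and L{y'} = sY - y(0), with y(0) = -1, y'(0) = 2, the left side becomes (s^2 - s + 8)Y - (-s + 3).
The right side is L{10} = 10/s.
So (s^2 - s + 8)Y = 10/s + (-s + 3).
Isolate Y and clear denominators.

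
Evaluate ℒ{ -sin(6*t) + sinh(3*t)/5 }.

By linearity of the Laplace transform, transform each term separately.
(1/5)·[L{sinh(3t)} = 3/(s^2 - 9)]; (-1)·[L{sin(6t)} = 6/(s^2 + 36)].

-6/(s^2 + 36) + 3/(5*(s^2 - 9))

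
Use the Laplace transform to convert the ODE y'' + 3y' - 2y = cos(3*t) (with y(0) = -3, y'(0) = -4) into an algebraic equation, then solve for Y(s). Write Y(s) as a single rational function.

Y(s) = (-3*s^3 - 13*s^2 - 26*s - 117)/(s^4 + 3*s^3 + 7*s^2 + 27*s - 18)

Apply the Laplace transform to the equation.
With L{y''} = s^2 Y - s·y(0) - y'(0) and L{y'} = sY - y(0), with y(0) = -3, y'(0) = -4: the LHS transforms to (s^2 + 3*s - 2)Y - (-3*s - 13).
The right side is L{cos(3*t)} = s/(s^2 + 9).
So (s^2 + 3*s - 2)Y = s/(s^2 + 9) + (-3*s - 13).
Isolate Y and clear denominators.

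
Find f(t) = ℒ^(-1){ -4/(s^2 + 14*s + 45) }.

Rewrite the denominator: s^2 + 14*s + 45 = (s + 7)^2 - 4.
The form in (s + 7) signals a first-shifting-theorem factor e^(-7t).
Since L{sinh(2t)} = 2/(s^2 - 4), the inverse is exp(-7*t)*sinh(2*t), scaled by -2.

f(t) = -2*exp(-7*t)*sinh(2*t)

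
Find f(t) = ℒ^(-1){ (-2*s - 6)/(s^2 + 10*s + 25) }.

Factor the denominator: s^2 + 10*s + 25 = (s + 5)^2.
Partial fraction decomposition gives [-2/(s + 5)] + [4/(s + 5)^2].
Invert each term: -2/(s + 5) ↔ -2e^(-5t); 4/(s + 5)^2 ↔ 4t·e^(-5t).

f(t) = 4*t*exp(-5*t) - 2*exp(-5*t)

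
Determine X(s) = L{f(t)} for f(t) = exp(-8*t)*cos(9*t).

L{cos(9t)} = s/(s^2 + 81).
By the first shifting theorem, multiplying by e^(-8t) replaces s with s + 8.

X(s) = (s + 8)/((s + 8)^2 + 81)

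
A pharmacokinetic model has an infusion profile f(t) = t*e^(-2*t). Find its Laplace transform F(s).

L{e^(-2t)} = 1/(s + 2).
Then apply L{t·g(t)} = -d/ds[G(s)] with G(s) = 1/(s + 2):
differentiating 1 time and applying the sign gives (s + 2)^(-2).

F(s) = (s + 2)^(-2)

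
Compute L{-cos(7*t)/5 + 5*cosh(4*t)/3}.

-s/(5*(s^2 + 49)) + 5*s/(3*(s^2 - 16))

By linearity of the Laplace transform, transform each term separately.
(-1/5)·[L{cos(7t)} = s/(s^2 + 49)]; (5/3)·[L{cosh(4t)} = s/(s^2 - 16)].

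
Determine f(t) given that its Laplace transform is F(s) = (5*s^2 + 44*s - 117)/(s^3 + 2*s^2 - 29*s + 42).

Factor the denominator: s^3 + 2*s^2 - 29*s + 42 = (s - 3)*(s - 2)*(s + 7).
Partial fraction decomposition gives [-2/(s + 7)] + [1/(s - 2)] + [6/(s - 3)].
Invert each term: -2/(s + 7) ↔ -2e^(-7t); 1/(s - 2) ↔ e^(2t); 6/(s - 3) ↔ 6e^(3t).

f(t) = 6*exp(3*t) + exp(2*t) - 2*exp(-7*t)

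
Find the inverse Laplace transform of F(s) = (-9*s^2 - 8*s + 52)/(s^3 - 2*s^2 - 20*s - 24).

Factor the denominator: s^3 - 2*s^2 - 20*s - 24 = (s - 6)*(s + 2)^2.
Partial fraction decomposition gives [-4/(s + 2)] + [-4/(s + 2)^2] + [-5/(s - 6)].
Invert each term: -4/(s + 2) ↔ -4e^(-2t); -4/(s + 2)^2 ↔ -4t·e^(-2t); -5/(s - 6) ↔ -5e^(6t).

-4*t*exp(-2*t) - 5*exp(6*t) - 4*exp(-2*t)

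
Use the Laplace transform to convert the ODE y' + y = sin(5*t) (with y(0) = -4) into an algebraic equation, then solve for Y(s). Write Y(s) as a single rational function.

Y(s) = (-4*s^2 - 95)/(s^3 + s^2 + 25*s + 25)

Laplace-transform each side.
With L{y'} = sY - y(0) = sY - (-4): the LHS transforms to (s + 1)Y - (-4).
The right side is L{sin(5*t)} = 5/(s^2 + 25).
So (s + 1)Y = 5/(s^2 + 25) + (-4).
Isolate Y and clear denominators.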